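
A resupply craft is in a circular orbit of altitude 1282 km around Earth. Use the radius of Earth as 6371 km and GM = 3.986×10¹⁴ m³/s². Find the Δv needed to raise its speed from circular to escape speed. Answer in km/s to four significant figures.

Δv ≈ 2.989 km/s

r = 6371 + 1282 = 7653.0 km = 7.6530×10⁶ m.
Circular speed v_c = √(μ/r) = 7217 m/s.
Escape speed v_esc = √(2μ/r) = √2 × v_c = 10210 m/s.
Δv = v_esc − v_c = 2989 m/s = 2.989 km/s.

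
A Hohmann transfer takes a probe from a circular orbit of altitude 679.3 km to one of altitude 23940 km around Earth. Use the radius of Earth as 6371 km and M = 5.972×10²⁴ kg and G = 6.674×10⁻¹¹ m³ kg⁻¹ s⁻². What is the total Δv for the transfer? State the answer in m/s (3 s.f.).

Δv_total ≈ 3460 m/s

μ = GM = 6.674×10⁻¹¹ × 5.972×10²⁴ = 3.986×10¹⁴ m³/s².
r₁ = 6371 + 679.3 = 7050.3 km = 7.0503×10⁶ m.
r₂ = 6371 + 23940 = 30311 km = 3.0311×10⁷ m.
Transfer ellipse a_t = (r₁ + r₂)/2 = 1.868×10⁷ m.
At r₁: circular v_c1 = √(μ/r₁) = 7519 m/s; transfer-perigee v_p = √[μ(2/r₁ − 1/a_t)] = 9578 m/s.
Δv₁ = v_p − v_c1 = 2059 m/s.
At r₂: circular v_c2 = √(μ/r₂) = 3626 m/s; transfer-apogee v_a = √[μ(2/r₂ − 1/a_t)] = 2228 m/s.
Δv₂ = v_c2 − v_a = 1398 m/s.
Total Δv = Δv₁ + Δv₂ = 3457 m/s.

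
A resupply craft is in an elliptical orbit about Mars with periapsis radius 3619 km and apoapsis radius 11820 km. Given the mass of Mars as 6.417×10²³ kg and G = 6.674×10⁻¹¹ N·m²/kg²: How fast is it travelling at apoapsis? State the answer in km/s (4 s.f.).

μ = GM = 6.674×10⁻¹¹ × 6.417×10²³ = 4.283×10¹³ m³/s².
Semi-major axis a = (r_p + r_a)/2 = 7719.5 km = 7.720×10⁶ m.
Vis-viva: v² = μ(2/r − 1/a) = 4.283×10¹³ × (1.692×10⁻⁷ − 1.295×10⁻⁷) = 1.699×10⁶ m²/s².
v = 1303 m/s = 1.303 km/s.

v ≈ 1.303 km/s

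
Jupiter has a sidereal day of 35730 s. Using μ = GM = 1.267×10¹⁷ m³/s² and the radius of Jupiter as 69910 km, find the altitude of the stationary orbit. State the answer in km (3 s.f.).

A synchronous orbit has period T, so by Kepler's third law a = (μT²/4π²)^(1/3).
μT²/4π² = 1.267×10¹⁷ × (3.573×10⁴)² / 39.48 = 4.097×10²⁴ m³.
a = 1.600×10⁸ m = 1.6002×10⁵ km.
Altitude h = a − R = 1.6002×10⁵ − 69910 = 90105 km.

h_sync ≈ 90100 km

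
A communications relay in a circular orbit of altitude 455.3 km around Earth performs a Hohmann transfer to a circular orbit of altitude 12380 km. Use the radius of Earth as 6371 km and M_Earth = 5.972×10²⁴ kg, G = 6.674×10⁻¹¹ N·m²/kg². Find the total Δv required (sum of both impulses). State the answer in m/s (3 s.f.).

μ = GM = 6.674×10⁻¹¹ × 5.972×10²⁴ = 3.986×10¹⁴ m³/s².
r₁ = 6371 + 455.3 = 6826.3 km = 6.8263×10⁶ m.
r₂ = 6371 + 12380 = 18751 km = 1.8751×10⁷ m.
Transfer ellipse a_t = (r₁ + r₂)/2 = 1.279×10⁷ m.
At r₁: circular v_c1 = √(μ/r₁) = 7641 m/s; transfer-perigee v_p = √[μ(2/r₁ − 1/a_t)] = 9253 m/s.
Δv₁ = v_p − v_c1 = 1611 m/s.
At r₂: circular v_c2 = √(μ/r₂) = 4610 m/s; transfer-apogee v_a = √[μ(2/r₂ − 1/a_t)] = 3368 m/s.
Δv₂ = v_c2 − v_a = 1242 m/s.
Total Δv = Δv₁ + Δv₂ = 2853 m/s.

Δv_total ≈ 2850 m/s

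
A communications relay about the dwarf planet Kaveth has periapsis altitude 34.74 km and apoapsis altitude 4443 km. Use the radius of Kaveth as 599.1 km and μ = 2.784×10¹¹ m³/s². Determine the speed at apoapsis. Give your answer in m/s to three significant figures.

r_p = 599.1 + 34.74 = 633.84 km = 6.3384×10⁵ m.
r_a = 599.1 + 4443 = 5042.1 km = 5.0421×10⁶ m.
Semi-major axis a = (r_p + r_a)/2 = 2838.0 km = 2.838×10⁶ m.
Vis-viva: v² = μ(2/r − 1/a) = 2.784×10¹¹ × (3.967×10⁻⁷ − 3.524×10⁻⁷) = 1.233×10⁴ m²/s².
v = 111.0 m/s.

v ≈ 111 m/s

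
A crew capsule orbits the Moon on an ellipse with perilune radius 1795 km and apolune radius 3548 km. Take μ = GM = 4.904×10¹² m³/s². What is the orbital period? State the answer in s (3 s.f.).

Semi-major axis a = (r_p + r_a)/2 = (1795.0 + 3548.0)/2 = 2671.5 km = 2.672×10⁶ m.
By Kepler's third law T = 2π√(a³/μ) = 2π × 1.972×10³ = 1.239×10⁴ s.

T ≈ 12400 s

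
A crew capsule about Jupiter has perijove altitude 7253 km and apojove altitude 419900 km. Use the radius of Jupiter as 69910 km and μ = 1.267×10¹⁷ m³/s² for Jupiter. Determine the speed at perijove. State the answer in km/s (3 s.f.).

r_p = 69910 + 7253 = 77163 km = 7.7163×10⁷ m.
r_a = 69910 + 419900 = 489810 km = 4.8981×10⁸ m.
Semi-major axis a = (r_p + r_a)/2 = 2.8349×10⁵ km = 2.835×10⁸ m.
Vis-viva: v² = μ(2/r − 1/a) = 1.267×10¹⁷ × (2.592×10⁻⁸ − 3.528×10⁻⁹) = 2.837×10⁹ m²/s².
v = 53260 m/s = 53.26 km/s.

v ≈ 53.3 km/s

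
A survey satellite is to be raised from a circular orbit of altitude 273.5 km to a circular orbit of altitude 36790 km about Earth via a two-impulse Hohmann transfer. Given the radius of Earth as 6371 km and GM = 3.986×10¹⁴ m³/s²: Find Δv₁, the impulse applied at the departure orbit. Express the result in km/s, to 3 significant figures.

r₁ = 6371 + 273.5 = 6644.5 km = 6.6445×10⁶ m.
r₂ = 6371 + 36790 = 43161 km = 4.3161×10⁷ m.
Transfer ellipse a_t = (r₁ + r₂)/2 = 2.490×10⁷ m.
At r₁: circular v_c1 = √(μ/r₁) = 7745 m/s; transfer-perigee v_p = √[μ(2/r₁ − 1/a_t)] = 10200 m/s.
Δv₁ = v_p − v_c1 = 2451 m/s.
= 2.451 km/s.

Δv ≈ 2.45 km/s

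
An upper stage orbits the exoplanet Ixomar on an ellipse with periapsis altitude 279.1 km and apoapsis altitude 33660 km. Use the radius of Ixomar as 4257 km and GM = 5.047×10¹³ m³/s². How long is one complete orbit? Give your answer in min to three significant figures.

r_p = 4257 + 279.1 = 4536.1 km = 4.5361×10⁶ m.
r_a = 4257 + 33660 = 37917 km = 3.7917×10⁷ m.
Semi-major axis a = (r_p + r_a)/2 = (4536.1 + 37917)/2 = 21227 km = 2.123×10⁷ m.
By Kepler's third law T = 2π√(a³/μ) = 2π × 1.377×10⁴ = 8.649×10⁴ s.
= 1442 min.

T ≈ 1440 min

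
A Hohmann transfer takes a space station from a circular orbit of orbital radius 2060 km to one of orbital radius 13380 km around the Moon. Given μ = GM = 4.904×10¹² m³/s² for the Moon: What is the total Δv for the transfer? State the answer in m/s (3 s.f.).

Δv_total ≈ 781 m/s

r₁ = 2060 km = 2.060×10⁶ m.
r₂ = 13380 km = 1.338×10⁷ m.
Transfer ellipse a_t = (r₁ + r₂)/2 = 7.720×10⁶ m.
At r₁: circular v_c1 = √(μ/r₁) = 1543 m/s; transfer-perilune v_p = √[μ(2/r₁ − 1/a_t)] = 2031 m/s.
Δv₁ = v_p − v_c1 = 488.3 m/s.
At r₂: circular v_c2 = √(μ/r₂) = 605.4 m/s; transfer-apolune v_a = √[μ(2/r₂ − 1/a_t)] = 312.7 m/s.
Δv₂ = v_c2 − v_a = 292.7 m/s.
Total Δv = Δv₁ + Δv₂ = 781.0 m/s.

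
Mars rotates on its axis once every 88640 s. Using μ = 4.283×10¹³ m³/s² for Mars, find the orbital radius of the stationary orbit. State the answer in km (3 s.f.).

A synchronous orbit has period T, so by Kepler's third law a = (μT²/4π²)^(1/3).
μT²/4π² = 4.283×10¹³ × (8.864×10⁴)² / 39.48 = 8.524×10²¹ m³.
a = 2.043×10⁷ m = 20428 km.

r_sync ≈ 20400 km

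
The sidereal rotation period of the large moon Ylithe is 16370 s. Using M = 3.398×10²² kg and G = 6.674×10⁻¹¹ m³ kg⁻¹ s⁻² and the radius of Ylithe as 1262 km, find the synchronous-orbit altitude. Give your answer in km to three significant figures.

h_sync ≈ 1230 km

μ = GM = 6.674×10⁻¹¹ × 3.398×10²² = 2.268×10¹² m³/s².
A synchronous orbit has period T, so by Kepler's third law a = (μT²/4π²)^(1/3).
μT²/4π² = 2.268×10¹² × (1.637×10⁴)² / 39.48 = 1.539×10¹⁹ m³.
a = 2.488×10⁶ m = 2487.6 km.
Altitude h = a − R = 2487.6 − 1262 = 1225.6 km.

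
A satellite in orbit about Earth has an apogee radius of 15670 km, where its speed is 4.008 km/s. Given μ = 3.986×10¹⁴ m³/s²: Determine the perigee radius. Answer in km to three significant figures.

perigee radius ≈ 7230 km

r_a = 1.567×10⁷ m.
Specific energy ε = v²/2 − μ/r = -1.741×10⁷ J/kg, so a = −μ/(2ε) = 1.145×10⁷ m.
The apsides satisfy r_p + r_a = 2a, so the perigee radius is 2a − r_a = 7.231×10⁶ m = 7231.3 km.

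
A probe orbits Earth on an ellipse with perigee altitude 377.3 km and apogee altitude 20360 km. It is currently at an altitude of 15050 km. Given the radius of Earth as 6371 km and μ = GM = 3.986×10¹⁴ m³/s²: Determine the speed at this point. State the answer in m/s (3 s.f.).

r_p = 6371 + 377.3 = 6748.3 km = 6.7483×10⁶ m.
r_a = 6371 + 20360 = 26731 km = 2.6731×10⁷ m.
r = 6371 + 15050 = 21421 km = 2.142×10⁷ m.
Semi-major axis a = (r_p + r_a)/2 = 16740 km = 1.674×10⁷ m.
Vis-viva: v² = μ(2/r − 1/a) = 3.986×10¹⁴ × (9.337×10⁻⁸ − 5.974×10⁻⁸) = 1.340×10⁷ m²/s².
v = 3661 m/s.

v ≈ 3660 m/s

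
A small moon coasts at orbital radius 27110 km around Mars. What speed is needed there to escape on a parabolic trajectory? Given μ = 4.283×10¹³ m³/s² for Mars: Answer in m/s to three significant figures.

v_esc ≈ 1780 m/s

r = 27110 km = 2.711×10⁷ m.
Escape speed v_esc = √(2μ/r) = √(2 × 4.283×10¹³ / 2.711×10⁷) = √(3.160×10⁶) = 1778 m/s.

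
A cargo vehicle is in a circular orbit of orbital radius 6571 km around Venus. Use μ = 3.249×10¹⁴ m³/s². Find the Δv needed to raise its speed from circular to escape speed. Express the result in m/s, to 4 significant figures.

Δv ≈ 2913 m/s

r = 6571 km = 6.571×10⁶ m.
Circular speed v_c = √(μ/r) = 7032 m/s.
Escape speed v_esc = √(2μ/r) = √2 × v_c = 9944 m/s.
Δv = v_esc − v_c = 2913 m/s.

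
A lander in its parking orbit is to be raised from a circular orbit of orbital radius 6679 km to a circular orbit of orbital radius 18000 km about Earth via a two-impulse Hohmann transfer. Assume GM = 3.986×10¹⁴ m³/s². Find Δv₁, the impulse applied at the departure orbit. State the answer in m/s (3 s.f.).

Δv ≈ 1610 m/s

r₁ = 6679 km = 6.679×10⁶ m.
r₂ = 18000 km = 1.800×10⁷ m.
Transfer ellipse a_t = (r₁ + r₂)/2 = 1.234×10⁷ m.
At r₁: circular v_c1 = √(μ/r₁) = 7725 m/s; transfer-perigee v_p = √[μ(2/r₁ − 1/a_t)] = 9330 m/s.
Δv₁ = v_p − v_c1 = 1605 m/s.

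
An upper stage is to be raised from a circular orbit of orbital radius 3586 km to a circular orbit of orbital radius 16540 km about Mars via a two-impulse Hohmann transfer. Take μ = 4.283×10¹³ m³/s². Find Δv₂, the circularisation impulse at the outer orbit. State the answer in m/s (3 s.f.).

Δv ≈ 649 m/s

r₁ = 3586 km = 3.586×10⁶ m.
r₂ = 16540 km = 1.654×10⁷ m.
Transfer ellipse a_t = (r₁ + r₂)/2 = 1.006×10⁷ m.
At r₁: circular v_c1 = √(μ/r₁) = 3456 m/s; transfer-periapsis v_p = √[μ(2/r₁ − 1/a_t)] = 4431 m/s.
At r₂: circular v_c2 = √(μ/r₂) = 1609 m/s; transfer-apoapsis v_a = √[μ(2/r₂ − 1/a_t)] = 960.6 m/s.
Δv₂ = v_c2 − v_a = 648.6 m/s.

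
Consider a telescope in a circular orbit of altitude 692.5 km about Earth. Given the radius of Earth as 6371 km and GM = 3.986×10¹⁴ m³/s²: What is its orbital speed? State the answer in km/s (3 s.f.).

v ≈ 7.51 km/s

r = 6371 + 692.5 = 7063.5 km = 7.0635×10⁶ m.
For a circular orbit v = √(μ/r) = √(3.986×10¹⁴ / 7.064×10⁶) = √(5.643×10⁷) = 7512 m/s.
That is 7.512 km/s.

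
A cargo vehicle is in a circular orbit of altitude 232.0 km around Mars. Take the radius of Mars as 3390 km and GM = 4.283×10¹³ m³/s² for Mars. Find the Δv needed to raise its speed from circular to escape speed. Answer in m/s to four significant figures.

Δv ≈ 1424 m/s

r = 3390 + 232.0 = 3622.0 km = 3.6220×10⁶ m.
Circular speed v_c = √(μ/r) = 3439 m/s.
Escape speed v_esc = √(2μ/r) = √2 × v_c = 4863 m/s.
Δv = v_esc − v_c = 1424 m/s.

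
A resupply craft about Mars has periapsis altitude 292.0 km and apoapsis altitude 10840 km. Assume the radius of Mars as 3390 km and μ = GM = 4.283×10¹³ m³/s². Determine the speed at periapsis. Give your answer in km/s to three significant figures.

v ≈ 4.30 km/s

r_p = 3390 + 292.0 = 3682.0 km = 3.6820×10⁶ m.
r_a = 3390 + 10840 = 14230 km = 1.4230×10⁷ m.
Semi-major axis a = (r_p + r_a)/2 = 8956.0 km = 8.956×10⁶ m.
Vis-viva: v² = μ(2/r − 1/a) = 4.283×10¹³ × (5.432×10⁻⁷ − 1.117×10⁻⁷) = 1.848×10⁷ m²/s².
v = 4299 m/s = 4.299 km/s.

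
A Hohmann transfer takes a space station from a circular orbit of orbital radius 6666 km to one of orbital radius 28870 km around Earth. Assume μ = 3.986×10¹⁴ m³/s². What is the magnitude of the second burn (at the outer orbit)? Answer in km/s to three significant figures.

r₁ = 6666 km = 6.666×10⁶ m.
r₂ = 28870 km = 2.887×10⁷ m.
Transfer ellipse a_t = (r₁ + r₂)/2 = 1.777×10⁷ m.
At r₁: circular v_c1 = √(μ/r₁) = 7733 m/s; transfer-perigee v_p = √[μ(2/r₁ − 1/a_t)] = 9857 m/s.
At r₂: circular v_c2 = √(μ/r₂) = 3716 m/s; transfer-apogee v_a = √[μ(2/r₂ − 1/a_t)] = 2276 m/s.
Δv₂ = v_c2 − v_a = 1440 m/s.
= 1.440 km/s.

Δv ≈ 1.44 km/s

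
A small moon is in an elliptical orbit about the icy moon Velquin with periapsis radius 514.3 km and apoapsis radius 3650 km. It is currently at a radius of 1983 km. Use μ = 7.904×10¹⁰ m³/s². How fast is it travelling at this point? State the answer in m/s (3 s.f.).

Semi-major axis a = (r_p + r_a)/2 = 2082.2 km = 2.082×10⁶ m.
Vis-viva: v² = μ(2/r − 1/a) = 7.904×10¹⁰ × (1.009×10⁻⁶ − 4.803×10⁻⁷) = 4.176×10⁴ m²/s².
v = 204.3 m/s.

v ≈ 204 m/s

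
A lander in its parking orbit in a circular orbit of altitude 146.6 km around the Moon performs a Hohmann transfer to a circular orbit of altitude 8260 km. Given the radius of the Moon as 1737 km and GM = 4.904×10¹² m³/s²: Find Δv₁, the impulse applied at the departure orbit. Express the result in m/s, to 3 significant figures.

r₁ = 1737 + 146.6 = 1883.6 km = 1.8836×10⁶ m.
r₂ = 1737 + 8260 = 9997.0 km = 9.9970×10⁶ m.
Transfer ellipse a_t = (r₁ + r₂)/2 = 5.940×10⁶ m.
At r₁: circular v_c1 = √(μ/r₁) = 1614 m/s; transfer-perilune v_p = √[μ(2/r₁ − 1/a_t)] = 2093 m/s.
Δv₁ = v_p − v_c1 = 479.7 m/s.

Δv ≈ 480 m/s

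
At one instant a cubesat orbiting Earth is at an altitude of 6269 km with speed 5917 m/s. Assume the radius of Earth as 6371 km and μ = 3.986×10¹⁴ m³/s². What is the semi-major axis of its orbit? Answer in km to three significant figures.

a ≈ 14200 km

r = 6371 + 6269 = 12640 km = 1.264×10⁷ m.
Specific orbital energy ε = v²/2 − μ/r = (5917)²/2 − 3.986×10¹⁴/1.264×10⁷ = -1.403×10⁷ J/kg.
Since ε = −μ/(2a), a = −μ/(2ε) = 1.421×10⁷ m = 14206 km.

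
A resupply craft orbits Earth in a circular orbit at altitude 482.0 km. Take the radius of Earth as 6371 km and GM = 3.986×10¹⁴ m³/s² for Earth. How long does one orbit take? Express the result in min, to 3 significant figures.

r = 6371 + 482.0 = 6853.0 km = 6.8530×10⁶ m.
Kepler's third law: T = 2π√(r³/μ) = 2π√((6.853×10⁶)³ / 3.986×10¹⁴).
r³/μ = 8.074×10⁵ s², so T = 2π × 8.986×10² = 5.646×10³ s.
Converting: 5.646×10³ s ÷ 60.00 = 94.10 min.

T ≈ 94.1 min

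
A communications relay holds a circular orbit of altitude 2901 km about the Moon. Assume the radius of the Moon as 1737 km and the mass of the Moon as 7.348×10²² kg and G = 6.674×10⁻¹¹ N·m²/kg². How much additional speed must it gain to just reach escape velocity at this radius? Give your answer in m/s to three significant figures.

Δv ≈ 426 m/s

μ = GM = 6.674×10⁻¹¹ × 7.348×10²² = 4.904×10¹² m³/s².
r = 1737 + 2901 = 4638.0 km = 4.6380×10⁶ m.
Circular speed v_c = √(μ/r) = 1028 m/s.
Escape speed v_esc = √(2μ/r) = √2 × v_c = 1454 m/s.
Δv = v_esc − v_c = 425.9 m/s.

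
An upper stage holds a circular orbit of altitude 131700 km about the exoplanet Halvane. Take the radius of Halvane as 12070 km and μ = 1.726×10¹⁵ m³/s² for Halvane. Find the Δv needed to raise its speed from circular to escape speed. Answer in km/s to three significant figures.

Δv ≈ 1.44 km/s

r = 12070 + 131700 = 143770 km = 1.4377×10⁸ m.
Circular speed v_c = √(μ/r) = 3465 m/s.
Escape speed v_esc = √(2μ/r) = √2 × v_c = 4900 m/s.
Δv = v_esc − v_c = 1435 m/s = 1.435 km/s.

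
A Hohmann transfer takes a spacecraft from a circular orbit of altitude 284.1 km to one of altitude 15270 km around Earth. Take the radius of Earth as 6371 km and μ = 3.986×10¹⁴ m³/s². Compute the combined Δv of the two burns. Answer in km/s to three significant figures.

Δv_total ≈ 3.18 km/s

r₁ = 6371 + 284.1 = 6655.1 km = 6.6551×10⁶ m.
r₂ = 6371 + 15270 = 21641 km = 2.1641×10⁷ m.
Transfer ellipse a_t = (r₁ + r₂)/2 = 1.415×10⁷ m.
At r₁: circular v_c1 = √(μ/r₁) = 7739 m/s; transfer-perigee v_p = √[μ(2/r₁ − 1/a_t)] = 9572 m/s.
Δv₁ = v_p − v_c1 = 1832 m/s.
At r₂: circular v_c2 = √(μ/r₂) = 4292 m/s; transfer-apogee v_a = √[μ(2/r₂ − 1/a_t)] = 2943 m/s.
Δv₂ = v_c2 − v_a = 1348 m/s.
Total Δv = Δv₁ + Δv₂ = 3181 m/s = 3.181 km/s.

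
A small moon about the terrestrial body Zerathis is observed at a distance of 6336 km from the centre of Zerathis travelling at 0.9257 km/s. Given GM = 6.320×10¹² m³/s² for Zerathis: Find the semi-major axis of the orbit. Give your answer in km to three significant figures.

a ≈ 5550 km

r = 6.336×10⁶ m.
Vis-viva rearranged: 1/a = 2/r − v²/μ = 3.157×10⁻⁷ − 1.356×10⁻⁷ = 1.801×10⁻⁷ m⁻¹.
a = 5.553×10⁶ m = 5553.5 km.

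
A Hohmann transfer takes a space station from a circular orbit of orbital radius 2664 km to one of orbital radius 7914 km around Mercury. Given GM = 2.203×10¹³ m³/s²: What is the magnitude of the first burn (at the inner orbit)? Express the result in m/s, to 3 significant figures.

Δv ≈ 642 m/s

r₁ = 2664 km = 2.664×10⁶ m.
r₂ = 7914 km = 7.914×10⁶ m.
Transfer ellipse a_t = (r₁ + r₂)/2 = 5.289×10⁶ m.
At r₁: circular v_c1 = √(μ/r₁) = 2876 m/s; transfer-periherm v_p = √[μ(2/r₁ − 1/a_t)] = 3518 m/s.
Δv₁ = v_p − v_c1 = 642.0 m/s.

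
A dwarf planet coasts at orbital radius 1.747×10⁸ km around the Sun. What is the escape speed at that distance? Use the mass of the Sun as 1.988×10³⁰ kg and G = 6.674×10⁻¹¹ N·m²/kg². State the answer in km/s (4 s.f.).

μ = GM = 6.674×10⁻¹¹ × 1.988×10³⁰ = 1.327×10²⁰ m³/s².
r = 1.747×10⁸ km = 1.747×10¹¹ m.
Escape speed v_esc = √(2μ/r) = √(2 × 1.327×10²⁰ / 1.747×10¹¹) = √(1.519×10⁹) = 38970 m/s.
= 38.97 km/s.

v_esc ≈ 38.97 km/s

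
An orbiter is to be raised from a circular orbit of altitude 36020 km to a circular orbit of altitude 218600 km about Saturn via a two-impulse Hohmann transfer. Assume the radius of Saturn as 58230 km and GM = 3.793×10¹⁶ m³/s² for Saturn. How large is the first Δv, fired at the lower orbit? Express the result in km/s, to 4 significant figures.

Δv ≈ 4.443 km/s

r₁ = 58230 + 36020 = 94250 km = 9.4250×10⁷ m.
r₂ = 58230 + 218600 = 276830 km = 2.7683×10⁸ m.
Transfer ellipse a_t = (r₁ + r₂)/2 = 1.855×10⁸ m.
At r₁: circular v_c1 = √(μ/r₁) = 20060 m/s; transfer-perikrone v_p = √[μ(2/r₁ − 1/a_t)] = 24500 m/s.
Δv₁ = v_p − v_c1 = 4443 m/s.
= 4.443 km/s.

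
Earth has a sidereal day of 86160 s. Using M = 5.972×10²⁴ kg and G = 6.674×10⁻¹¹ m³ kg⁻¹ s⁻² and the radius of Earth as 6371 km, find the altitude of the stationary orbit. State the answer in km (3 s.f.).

h_sync ≈ 35800 km

μ = GM = 6.674×10⁻¹¹ × 5.972×10²⁴ = 3.986×10¹⁴ m³/s².
A synchronous orbit has period T, so by Kepler's third law a = (μT²/4π²)^(1/3).
μT²/4π² = 3.986×10¹⁴ × (8.616×10⁴)² / 39.48 = 7.495×10²² m³.
a = 4.216×10⁷ m = 42162 km.
Altitude h = a − R = 42162 − 6371 = 35791 km.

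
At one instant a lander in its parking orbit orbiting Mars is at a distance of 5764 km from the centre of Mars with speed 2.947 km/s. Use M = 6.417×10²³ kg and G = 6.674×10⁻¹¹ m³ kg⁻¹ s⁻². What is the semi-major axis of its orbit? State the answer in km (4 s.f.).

a ≈ 6935 km

μ = GM = 6.674×10⁻¹¹ × 6.417×10²³ = 4.283×10¹³ m³/s².
r = 5.764×10⁶ m.
Specific orbital energy ε = v²/2 − μ/r = (2947)²/2 − 4.283×10¹³/5.764×10⁶ = -3.088×10⁶ J/kg.
Since ε = −μ/(2a), a = −μ/(2ε) = 6.935×10⁶ m = 6935.1 km.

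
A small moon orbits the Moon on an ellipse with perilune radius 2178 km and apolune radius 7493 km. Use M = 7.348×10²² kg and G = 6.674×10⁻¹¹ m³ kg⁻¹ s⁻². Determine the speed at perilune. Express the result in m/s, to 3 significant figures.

μ = GM = 6.674×10⁻¹¹ × 7.348×10²² = 4.904×10¹² m³/s².
Semi-major axis a = (r_p + r_a)/2 = 4835.5 km = 4.836×10⁶ m.
Vis-viva: v² = μ(2/r − 1/a) = 4.904×10¹² × (9.183×10⁻⁷ − 2.068×10⁻⁷) = 3.489×10⁶ m²/s².
v = 1868 m/s.

v ≈ 1870 m/s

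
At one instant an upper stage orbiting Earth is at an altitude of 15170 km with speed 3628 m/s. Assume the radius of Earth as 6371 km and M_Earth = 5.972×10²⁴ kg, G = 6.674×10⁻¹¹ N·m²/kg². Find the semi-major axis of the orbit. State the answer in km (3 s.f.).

μ = GM = 6.674×10⁻¹¹ × 5.972×10²⁴ = 3.986×10¹⁴ m³/s².
r = 6371 + 15170 = 21541 km = 2.154×10⁷ m.
Specific orbital energy ε = v²/2 − μ/r = (3628)²/2 − 3.986×10¹⁴/2.154×10⁷ = -1.192×10⁷ J/kg.
Since ε = −μ/(2a), a = −μ/(2ε) = 1.672×10⁷ m = 16716 km.

a ≈ 16700 km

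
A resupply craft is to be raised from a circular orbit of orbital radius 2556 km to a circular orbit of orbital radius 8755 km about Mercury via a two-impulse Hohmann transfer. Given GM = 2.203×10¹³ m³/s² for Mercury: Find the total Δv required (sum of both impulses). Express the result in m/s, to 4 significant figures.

r₁ = 2556 km = 2.556×10⁶ m.
r₂ = 8755 km = 8.755×10⁶ m.
Transfer ellipse a_t = (r₁ + r₂)/2 = 5.656×10⁶ m.
At r₁: circular v_c1 = √(μ/r₁) = 2936 m/s; transfer-periherm v_p = √[μ(2/r₁ − 1/a_t)] = 3653 m/s.
Δv₁ = v_p − v_c1 = 716.9 m/s.
At r₂: circular v_c2 = √(μ/r₂) = 1586 m/s; transfer-apoherm v_a = √[μ(2/r₂ − 1/a_t)] = 1066 m/s.
Δv₂ = v_c2 − v_a = 519.9 m/s.
Total Δv = Δv₁ + Δv₂ = 1237 m/s.

Δv_total ≈ 1237 m/s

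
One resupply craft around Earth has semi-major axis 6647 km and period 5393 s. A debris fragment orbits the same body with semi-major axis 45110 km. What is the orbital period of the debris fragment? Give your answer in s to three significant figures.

T₂ ≈ 95300 s

Kepler's third law: T² ∝ a³, so T₂ = T₁ (a₂/a₁)^(3/2).
a₂/a₁ = 6.787, (a₂/a₁)^(3/2) = 17.68.
T₂ = 5393 × 17.68 = 95350 s.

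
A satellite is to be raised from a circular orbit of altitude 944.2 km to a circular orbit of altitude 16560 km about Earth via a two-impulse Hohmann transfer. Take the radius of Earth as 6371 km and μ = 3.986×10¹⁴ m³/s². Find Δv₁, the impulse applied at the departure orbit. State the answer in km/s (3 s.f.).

Δv ≈ 1.71 km/s

r₁ = 6371 + 944.2 = 7315.2 km = 7.3152×10⁶ m.
r₂ = 6371 + 16560 = 22931 km = 2.2931×10⁷ m.
Transfer ellipse a_t = (r₁ + r₂)/2 = 1.512×10⁷ m.
At r₁: circular v_c1 = √(μ/r₁) = 7382 m/s; transfer-perigee v_p = √[μ(2/r₁ − 1/a_t)] = 9090 m/s.
Δv₁ = v_p − v_c1 = 1708 m/s.
= 1.708 km/s.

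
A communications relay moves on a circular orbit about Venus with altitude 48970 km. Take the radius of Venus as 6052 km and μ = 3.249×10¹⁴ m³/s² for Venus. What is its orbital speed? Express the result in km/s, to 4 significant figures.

v ≈ 2.430 km/s

r = 6052 + 48970 = 55022 km = 5.5022×10⁷ m.
For a circular orbit v = √(μ/r) = √(3.249×10¹⁴ / 5.502×10⁷) = √(5.905×10⁶) = 2430 m/s.
That is 2.430 km/s.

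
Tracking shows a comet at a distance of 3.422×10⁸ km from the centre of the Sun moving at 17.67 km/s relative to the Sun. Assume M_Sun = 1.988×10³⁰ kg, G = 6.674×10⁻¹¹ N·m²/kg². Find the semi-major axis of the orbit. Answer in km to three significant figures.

a ≈ 2.86×10⁸ km

μ = GM = 6.674×10⁻¹¹ × 1.988×10³⁰ = 1.327×10²⁰ m³/s².
r = 3.422×10¹¹ m.
Vis-viva rearranged: 1/a = 2/r − v²/μ = 5.845×10⁻¹² − 2.353×10⁻¹² = 3.491×10⁻¹² m⁻¹.
a = 2.864×10¹¹ m = 2.8643×10⁸ km.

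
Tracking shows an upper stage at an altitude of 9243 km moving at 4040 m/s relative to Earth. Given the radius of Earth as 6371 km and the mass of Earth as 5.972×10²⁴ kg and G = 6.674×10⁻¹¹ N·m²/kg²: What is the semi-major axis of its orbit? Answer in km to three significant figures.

a ≈ 11500 km

μ = GM = 6.674×10⁻¹¹ × 5.972×10²⁴ = 3.986×10¹⁴ m³/s².
r = 6371 + 9243 = 15614 km = 1.561×10⁷ m.
Vis-viva rearranged: 1/a = 2/r − v²/μ = 1.281×10⁻⁷ − 4.095×10⁻⁸ = 8.714×10⁻⁸ m⁻¹.
a = 1.148×10⁷ m = 11476 km.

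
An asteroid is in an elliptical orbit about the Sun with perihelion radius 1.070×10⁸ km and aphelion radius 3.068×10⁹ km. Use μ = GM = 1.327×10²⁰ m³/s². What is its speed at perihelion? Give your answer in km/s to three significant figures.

v ≈ 49.0 km/s

Semi-major axis a = (r_p + r_a)/2 = 1.5875×10⁹ km = 1.588×10¹² m.
Vis-viva: v² = μ(2/r − 1/a) = 1.327×10²⁰ × (1.869×10⁻¹¹ − 6.299×10⁻¹³) = 2.397×10⁹ m²/s².
v = 48960 m/s = 48.96 km/s.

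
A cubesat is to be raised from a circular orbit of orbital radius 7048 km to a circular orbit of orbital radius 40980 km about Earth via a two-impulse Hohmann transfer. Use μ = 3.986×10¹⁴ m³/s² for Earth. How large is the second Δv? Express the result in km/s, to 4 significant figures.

Δv ≈ 1.429 km/s

r₁ = 7048 km = 7.048×10⁶ m.
r₂ = 40980 km = 4.098×10⁷ m.
Transfer ellipse a_t = (r₁ + r₂)/2 = 2.401×10⁷ m.
At r₁: circular v_c1 = √(μ/r₁) = 7520 m/s; transfer-perigee v_p = √[μ(2/r₁ − 1/a_t)] = 9824 m/s.
At r₂: circular v_c2 = √(μ/r₂) = 3119 m/s; transfer-apogee v_a = √[μ(2/r₂ − 1/a_t)] = 1690 m/s.
Δv₂ = v_c2 − v_a = 1429 m/s.
= 1.429 km/s.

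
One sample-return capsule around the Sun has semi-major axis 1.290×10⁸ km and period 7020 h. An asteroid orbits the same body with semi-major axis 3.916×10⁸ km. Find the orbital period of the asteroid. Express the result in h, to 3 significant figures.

T₂ ≈ 37100 h

Kepler's third law: T² ∝ a³, so T₂ = T₁ (a₂/a₁)^(3/2).
a₂/a₁ = 3.036, (a₂/a₁)^(3/2) = 5.289.
T₂ = 7020 × 5.289 = 37130 h.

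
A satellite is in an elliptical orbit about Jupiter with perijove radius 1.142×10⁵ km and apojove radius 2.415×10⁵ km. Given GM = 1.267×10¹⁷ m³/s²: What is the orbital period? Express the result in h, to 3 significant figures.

Semi-major axis a = (r_p + r_a)/2 = (1.1420×10⁵ + 2.4150×10⁵)/2 = 1.7785×10⁵ km = 1.778×10⁸ m.
By Kepler's third law T = 2π√(a³/μ) = 2π × 6.663×10³ = 4.187×10⁴ s.
= 11.63 h.

T ≈ 11.6 h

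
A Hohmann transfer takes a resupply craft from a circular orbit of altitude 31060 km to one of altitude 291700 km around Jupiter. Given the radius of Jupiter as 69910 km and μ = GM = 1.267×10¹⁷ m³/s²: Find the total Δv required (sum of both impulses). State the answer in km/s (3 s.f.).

Δv_total ≈ 15.2 km/s

r₁ = 69910 + 31060 = 100970 km = 1.0097×10⁸ m.
r₂ = 69910 + 291700 = 361610 km = 3.6161×10⁸ m.
Transfer ellipse a_t = (r₁ + r₂)/2 = 2.313×10⁸ m.
At r₁: circular v_c1 = √(μ/r₁) = 35420 m/s; transfer-perijove v_p = √[μ(2/r₁ − 1/a_t)] = 44290 m/s.
Δv₁ = v_p − v_c1 = 8869 m/s.
At r₂: circular v_c2 = √(μ/r₂) = 18720 m/s; transfer-apojove v_a = √[μ(2/r₂ − 1/a_t)] = 12370 m/s.
Δv₂ = v_c2 − v_a = 6351 m/s.
Total Δv = Δv₁ + Δv₂ = 15220 m/s = 15.22 km/s.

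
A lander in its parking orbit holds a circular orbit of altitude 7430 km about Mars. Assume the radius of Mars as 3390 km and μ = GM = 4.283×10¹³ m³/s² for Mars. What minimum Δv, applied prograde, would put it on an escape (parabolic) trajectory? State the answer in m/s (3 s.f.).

r = 3390 + 7430 = 10820 km = 1.0820×10⁷ m.
Circular speed v_c = √(μ/r) = 1990 m/s.
Escape speed v_esc = √(2μ/r) = √2 × v_c = 2814 m/s.
Δv = v_esc − v_c = 824.1 m/s.

Δv ≈ 824 m/s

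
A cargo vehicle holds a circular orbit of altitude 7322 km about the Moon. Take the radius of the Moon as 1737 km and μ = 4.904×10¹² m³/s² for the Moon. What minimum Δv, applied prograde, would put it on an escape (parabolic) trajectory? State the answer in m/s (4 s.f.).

Δv ≈ 304.8 m/s

r = 1737 + 7322 = 9059.0 km = 9.0590×10⁶ m.
Circular speed v_c = √(μ/r) = 735.8 m/s.
Escape speed v_esc = √(2μ/r) = √2 × v_c = 1041 m/s.
Δv = v_esc − v_c = 304.8 m/s.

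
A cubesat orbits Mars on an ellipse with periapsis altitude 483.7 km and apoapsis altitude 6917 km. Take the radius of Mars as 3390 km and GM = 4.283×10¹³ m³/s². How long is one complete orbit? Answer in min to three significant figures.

T ≈ 302 min

r_p = 3390 + 483.7 = 3873.7 km = 3.8737×10⁶ m.
r_a = 3390 + 6917 = 10307 km = 1.0307×10⁷ m.
Semi-major axis a = (r_p + r_a)/2 = (3873.7 + 10307)/2 = 7090.4 km = 7.090×10⁶ m.
By Kepler's third law T = 2π√(a³/μ) = 2π × 2.885×10³ = 1.813×10⁴ s.
= 302.1 min.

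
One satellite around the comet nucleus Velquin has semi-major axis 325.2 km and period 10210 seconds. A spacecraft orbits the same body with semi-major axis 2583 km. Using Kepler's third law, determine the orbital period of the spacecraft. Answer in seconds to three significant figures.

Kepler's third law: T² ∝ a³, so T₂ = T₁ (a₂/a₁)^(3/2).
a₂/a₁ = 7.943, (a₂/a₁)^(3/2) = 22.39.
T₂ = 10210 × 22.39 = 2.286×10⁵ seconds.

T₂ ≈ 2.29×10⁵ seconds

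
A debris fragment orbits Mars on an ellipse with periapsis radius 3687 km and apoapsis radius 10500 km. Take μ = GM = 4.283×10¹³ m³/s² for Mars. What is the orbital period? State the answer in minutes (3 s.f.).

T ≈ 302 minutes

Semi-major axis a = (r_p + r_a)/2 = (3687.0 + 10500)/2 = 7093.5 km = 7.094×10⁶ m.
By Kepler's third law T = 2π√(a³/μ) = 2π × 2.887×10³ = 1.814×10⁴ s.
= 302.3 minutes.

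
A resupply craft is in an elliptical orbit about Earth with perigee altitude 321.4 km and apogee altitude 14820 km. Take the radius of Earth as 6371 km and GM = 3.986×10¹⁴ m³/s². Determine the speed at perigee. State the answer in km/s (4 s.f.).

v ≈ 9.515 km/s

r_p = 6371 + 321.4 = 6692.4 km = 6.6924×10⁶ m.
r_a = 6371 + 14820 = 21191 km = 2.1191×10⁷ m.
Semi-major axis a = (r_p + r_a)/2 = 13942 km = 1.394×10⁷ m.
Vis-viva: v² = μ(2/r − 1/a) = 3.986×10¹⁴ × (2.988×10⁻⁷ − 7.173×10⁻⁸) = 9.053×10⁷ m²/s².
v = 9515 m/s = 9.515 km/s.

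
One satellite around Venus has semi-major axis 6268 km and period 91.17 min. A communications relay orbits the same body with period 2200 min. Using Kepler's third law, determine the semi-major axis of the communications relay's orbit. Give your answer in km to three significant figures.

a₂ ≈ 52300 km

Kepler's third law: a³ ∝ T², so a₂ = a₁ (T₂/T₁)^(2/3).
T₂/T₁ = 24.13, (T₂/T₁)^(2/3) = 8.351.
a₂ = 6268 × 8.351 = 52340 km.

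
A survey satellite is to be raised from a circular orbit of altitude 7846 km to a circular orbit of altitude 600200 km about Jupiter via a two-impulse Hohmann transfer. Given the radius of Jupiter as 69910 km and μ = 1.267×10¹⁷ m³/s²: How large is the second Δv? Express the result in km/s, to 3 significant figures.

Δv ≈ 7.48 km/s

r₁ = 69910 + 7846 = 77756 km = 7.7756×10⁷ m.
r₂ = 69910 + 600200 = 670110 km = 6.7011×10⁸ m.
Transfer ellipse a_t = (r₁ + r₂)/2 = 3.739×10⁸ m.
At r₁: circular v_c1 = √(μ/r₁) = 40370 m/s; transfer-perijove v_p = √[μ(2/r₁ − 1/a_t)] = 54040 m/s.
At r₂: circular v_c2 = √(μ/r₂) = 13750 m/s; transfer-apojove v_a = √[μ(2/r₂ − 1/a_t)] = 6270 m/s.
Δv₂ = v_c2 − v_a = 7480 m/s.
= 7.480 km/s.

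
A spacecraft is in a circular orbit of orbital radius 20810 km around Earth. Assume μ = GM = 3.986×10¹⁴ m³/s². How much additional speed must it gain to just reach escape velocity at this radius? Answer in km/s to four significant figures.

r = 20810 km = 2.081×10⁷ m.
Circular speed v_c = √(μ/r) = 4377 m/s.
Escape speed v_esc = √(2μ/r) = √2 × v_c = 6189 m/s.
Δv = v_esc − v_c = 1813 m/s = 1.813 km/s.

Δv ≈ 1.813 km/s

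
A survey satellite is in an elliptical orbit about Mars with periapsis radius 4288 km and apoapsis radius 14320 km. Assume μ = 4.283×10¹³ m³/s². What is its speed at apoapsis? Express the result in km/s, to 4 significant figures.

Semi-major axis a = (r_p + r_a)/2 = 9304.0 km = 9.304×10⁶ m.
Vis-viva: v² = μ(2/r − 1/a) = 4.283×10¹³ × (1.397×10⁻⁷ − 1.075×10⁻⁷) = 1.378×10⁶ m²/s².
v = 1174 m/s = 1.174 km/s.

v ≈ 1.174 km/s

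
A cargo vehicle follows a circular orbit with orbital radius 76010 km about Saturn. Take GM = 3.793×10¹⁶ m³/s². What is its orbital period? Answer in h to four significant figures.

T ≈ 5.939 h

r = 76010 km = 7.601×10⁷ m.
Kepler's third law: T = 2π√(r³/μ) = 2π√((7.601×10⁷)³ / 3.793×10¹⁶).
r³/μ = 1.158×10⁷ s², so T = 2π × 3.403×10³ = 2.138×10⁴ s.
Converting: 2.138×10⁴ s ÷ 3600 = 5.939 h.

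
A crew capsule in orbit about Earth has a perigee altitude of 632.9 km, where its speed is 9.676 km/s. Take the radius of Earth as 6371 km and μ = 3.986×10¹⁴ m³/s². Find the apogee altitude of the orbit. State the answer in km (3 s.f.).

r_p = 6371 + 632.9 = 7003.9 km = 7.004×10⁶ m.
Specific energy ε = v²/2 − μ/r = -1.010×10⁷ J/kg, so a = −μ/(2ε) = 1.974×10⁷ m.
The apsides satisfy r_p + r_a = 2a, so the apogee radius is 2a − r_p = 3.247×10⁷ m = 32467 km.
Apogee altitude = 32467 − 6371 = 26096 km.

apogee altitude ≈ 26100 km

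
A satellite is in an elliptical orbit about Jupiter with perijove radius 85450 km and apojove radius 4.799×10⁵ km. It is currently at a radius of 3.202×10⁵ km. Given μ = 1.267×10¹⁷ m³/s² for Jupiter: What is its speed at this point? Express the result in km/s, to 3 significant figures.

v ≈ 18.5 km/s

Semi-major axis a = (r_p + r_a)/2 = 2.8268×10⁵ km = 2.827×10⁸ m.
Vis-viva: v² = μ(2/r − 1/a) = 1.267×10¹⁷ × (6.246×10⁻⁹ − 3.538×10⁻⁹) = 3.432×10⁸ m²/s².
v = 18520 m/s = 18.52 km/s.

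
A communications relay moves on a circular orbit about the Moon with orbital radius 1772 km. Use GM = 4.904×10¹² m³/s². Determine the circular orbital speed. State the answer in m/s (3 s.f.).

v ≈ 1660 m/s

r = 1772 km = 1.772×10⁶ m.
For a circular orbit v = √(μ/r) = √(4.904×10¹² / 1.772×10⁶) = √(2.767×10⁶) = 1664 m/s.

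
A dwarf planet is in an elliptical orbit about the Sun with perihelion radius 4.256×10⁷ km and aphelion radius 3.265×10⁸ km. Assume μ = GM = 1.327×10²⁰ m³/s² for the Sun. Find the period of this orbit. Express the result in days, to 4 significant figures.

T ≈ 500.4 days

Semi-major axis a = (r_p + r_a)/2 = (4.2560×10⁷ + 3.2650×10⁸)/2 = 1.8453×10⁸ km = 1.845×10¹¹ m.
By Kepler's third law T = 2π√(a³/μ) = 2π × 6.881×10⁶ = 4.324×10⁷ s.
= 500.4 days.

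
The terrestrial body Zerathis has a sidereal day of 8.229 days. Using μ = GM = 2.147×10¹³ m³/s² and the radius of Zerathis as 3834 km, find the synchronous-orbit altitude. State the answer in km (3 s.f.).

h_sync ≈ 61200 km

T = 8.229 days = 7.110×10⁵ s.
A synchronous orbit has period T, so by Kepler's third law a = (μT²/4π²)^(1/3).
μT²/4π² = 2.147×10¹³ × (7.110×10⁵)² / 39.48 = 2.749×10²³ m³.
a = 6.502×10⁷ m = 65023 km.
Altitude h = a − R = 65023 − 3834 = 61189 km.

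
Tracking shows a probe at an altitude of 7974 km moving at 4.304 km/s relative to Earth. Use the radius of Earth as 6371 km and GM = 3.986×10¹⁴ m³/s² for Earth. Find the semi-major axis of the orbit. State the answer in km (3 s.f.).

r = 6371 + 7974 = 14345 km = 1.434×10⁷ m.
Vis-viva rearranged: 1/a = 2/r − v²/μ = 1.394×10⁻⁷ − 4.647×10⁻⁸ = 9.295×10⁻⁸ m⁻¹.
a = 1.076×10⁷ m = 10759 km.

a ≈ 10800 km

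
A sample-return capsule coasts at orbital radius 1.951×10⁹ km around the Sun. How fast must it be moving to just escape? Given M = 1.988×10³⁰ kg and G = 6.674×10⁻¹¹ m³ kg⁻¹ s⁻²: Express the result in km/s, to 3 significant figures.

v_esc ≈ 11.7 km/s

μ = GM = 6.674×10⁻¹¹ × 1.988×10³⁰ = 1.327×10²⁰ m³/s².
r = 1.951×10⁹ km = 1.951×10¹² m.
Escape speed v_esc = √(2μ/r) = √(2 × 1.327×10²⁰ / 1.951×10¹²) = √(1.360×10⁸) = 11660 m/s.
= 11.66 km/s.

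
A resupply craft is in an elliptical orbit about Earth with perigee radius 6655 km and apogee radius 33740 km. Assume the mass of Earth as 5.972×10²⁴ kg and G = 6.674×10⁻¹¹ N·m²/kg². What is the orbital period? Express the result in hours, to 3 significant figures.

T ≈ 7.94 hours

μ = GM = 6.674×10⁻¹¹ × 5.972×10²⁴ = 3.986×10¹⁴ m³/s².
Semi-major axis a = (r_p + r_a)/2 = (6655.0 + 33740)/2 = 20198 km = 2.020×10⁷ m.
By Kepler's third law T = 2π√(a³/μ) = 2π × 4.547×10³ = 2.857×10⁴ s.
= 7.935 hours.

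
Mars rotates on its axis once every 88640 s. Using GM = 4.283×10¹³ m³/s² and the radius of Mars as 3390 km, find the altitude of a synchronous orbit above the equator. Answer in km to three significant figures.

h_sync ≈ 17000 km

A synchronous orbit has period T, so by Kepler's third law a = (μT²/4π²)^(1/3).
μT²/4π² = 4.283×10¹³ × (8.864×10⁴)² / 39.48 = 8.524×10²¹ m³.
a = 2.043×10⁷ m = 20428 km.
Altitude h = a − R = 20428 − 3390 = 17038 km.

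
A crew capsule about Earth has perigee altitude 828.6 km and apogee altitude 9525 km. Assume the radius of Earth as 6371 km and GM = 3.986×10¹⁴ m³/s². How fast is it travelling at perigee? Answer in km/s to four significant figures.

v ≈ 8.730 km/s

r_p = 6371 + 828.6 = 7199.6 km = 7.1996×10⁶ m.
r_a = 6371 + 9525 = 15896 km = 1.5896×10⁷ m.
Semi-major axis a = (r_p + r_a)/2 = 11548 km = 1.155×10⁷ m.
Vis-viva: v² = μ(2/r − 1/a) = 3.986×10¹⁴ × (2.778×10⁻⁷ − 8.660×10⁻⁸) = 7.621×10⁷ m²/s².
v = 8730 m/s = 8.730 km/s.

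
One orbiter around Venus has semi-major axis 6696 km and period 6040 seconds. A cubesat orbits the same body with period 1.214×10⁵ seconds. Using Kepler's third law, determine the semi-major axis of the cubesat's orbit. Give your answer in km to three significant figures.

Kepler's third law: a³ ∝ T², so a₂ = a₁ (T₂/T₁)^(2/3).
T₂/T₁ = 20.10, (T₂/T₁)^(2/3) = 7.392.
a₂ = 6696 × 7.392 = 49500 km.

a₂ ≈ 49500 km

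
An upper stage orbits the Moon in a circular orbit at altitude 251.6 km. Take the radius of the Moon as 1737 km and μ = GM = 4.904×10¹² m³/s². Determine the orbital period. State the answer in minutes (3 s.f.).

r = 1737 + 251.6 = 1988.6 km = 1.9886×10⁶ m.
Kepler's third law: T = 2π√(r³/μ) = 2π√((1.989×10⁶)³ / 4.904×10¹²).
r³/μ = 1.604×10⁶ s², so T = 2π × 1.266×10³ = 7.957×10³ s.
Converting: 7.957×10³ s ÷ 60.00 = 132.6 minutes.

T ≈ 133 minutes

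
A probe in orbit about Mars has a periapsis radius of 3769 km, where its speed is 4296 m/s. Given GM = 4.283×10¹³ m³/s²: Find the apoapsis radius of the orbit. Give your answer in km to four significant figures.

apoapsis radius ≈ 16280 km

r_p = 3.769×10⁶ m.
Specific energy ε = v²/2 − μ/r = -2.136×10⁶ J/kg, so a = −μ/(2ε) = 1.003×10⁷ m.
The apsides satisfy r_p + r_a = 2a, so the apoapsis radius is 2a − r_p = 1.628×10⁷ m = 16283 km.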